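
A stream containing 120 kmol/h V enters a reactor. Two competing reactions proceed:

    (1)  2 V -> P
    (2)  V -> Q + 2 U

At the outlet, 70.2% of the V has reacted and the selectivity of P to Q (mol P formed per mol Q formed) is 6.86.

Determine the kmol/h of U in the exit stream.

Conversion of V: V consumed = 0.702 × 120 = 84.24 kmol/h = 2ξ₁ + 1ξ₂.
Selectivity: 1ξ₁ / (1ξ₂) = 6.86 → ξ₁ = 6.86 ξ₂.
Substitute: (2·6.86 + 1) ξ₂ = 84.24 → ξ₂ = 5.723 kmol/h, ξ₁ = 39.26 kmol/h.
Outlet amounts (n = n₀ + Σ ν·ξ):
  V: 120 − 2(39.26) − 1(5.723) = 35.76
  P: 0 + 1(39.26) = 39.26
  Q: 0 + 1(5.723) = 5.723
  U: 0 + 2(5.723) = 11.45

11.4 kmol/h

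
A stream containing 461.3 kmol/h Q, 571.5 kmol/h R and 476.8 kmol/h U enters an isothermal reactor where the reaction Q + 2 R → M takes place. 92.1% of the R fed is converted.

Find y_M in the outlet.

0.268

R reacted = 0.921 × 571.5 = 526.4 kmol/h; ν_R = −2, so ξ = 526.4/2 = 263.2 kmol/h.
Outlet amounts (n = n₀ + ν ξ):
  Q: 461.3 − 1(263.2) = 198.1
  R: 571.5 − 2(263.2) = 45.15
  M: 0 + 1(263.2) = 263.2
  U: 476.8 (inert)
Total out = 983.2 kmol/h; y_M = 263.2 / 983.2 = 0.2677.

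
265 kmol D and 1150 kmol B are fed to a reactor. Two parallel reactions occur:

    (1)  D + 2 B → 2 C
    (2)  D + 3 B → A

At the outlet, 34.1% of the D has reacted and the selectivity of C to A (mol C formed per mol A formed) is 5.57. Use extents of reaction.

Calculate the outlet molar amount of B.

Conversion of D: D consumed = 0.341 × 265 = 90.37 kmol = 1ξ₁ + 1ξ₂.
Selectivity: 2ξ₁ / (1ξ₂) = 5.57 → ξ₁ = 2.785 ξ₂.
Substitute: (1·2.785 + 1) ξ₂ = 90.37 → ξ₂ = 23.87 kmol, ξ₁ = 66.49 kmol.
Outlet amounts (n = n₀ + Σ ν·ξ):
  D: 265 − 1(66.49) − 1(23.87) = 174.6
  B: 1150 − 2(66.49) − 3(23.87) = 945.4
  C: 0 + 2(66.49) = 133
  A: 0 + 1(23.87) = 23.87

945 kmol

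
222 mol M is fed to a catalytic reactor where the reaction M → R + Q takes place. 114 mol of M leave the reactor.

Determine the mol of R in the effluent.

For M: n = n₀ − 1ξ → 114 = 222 − 1ξ, giving ξ = 108 mol.
Outlet amounts (n = n₀ + ν ξ):
  M: 222 − 1(108) = 114
  R: 0 + 1(108) = 108
  Q: 0 + 1(108) = 108

108 mol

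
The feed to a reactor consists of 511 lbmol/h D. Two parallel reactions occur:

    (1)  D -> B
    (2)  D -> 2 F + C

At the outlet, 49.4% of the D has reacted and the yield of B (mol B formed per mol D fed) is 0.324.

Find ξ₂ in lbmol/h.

ξ₂ = 86.9 lbmol/h

Yield of B: 1ξ₁ / 511 = 0.324 → ξ₁ = 165.6 lbmol/h.
Conversion of D: 1ξ₁ + 1ξ₂ = 0.494 × 511 = 252.4 → ξ₂ = 86.87 lbmol/h.
Outlet amounts (n = n₀ + Σ ν·ξ):
  D: 511 − 1(165.6) − 1(86.87) = 258.6
  B: 0 + 1(165.6) = 165.6
  F: 0 + 2(86.87) = 173.7
  C: 0 + 1(86.87) = 86.87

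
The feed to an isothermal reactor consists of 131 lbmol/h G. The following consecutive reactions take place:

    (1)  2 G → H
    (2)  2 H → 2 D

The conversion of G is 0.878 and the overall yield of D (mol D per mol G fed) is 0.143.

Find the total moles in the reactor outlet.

73.5 lbmol/h

Conversion of G: G consumed = 2ξ₁ = 0.878 × 131 → ξ₁ = 57.51 lbmol/h.
Yield of D: 2ξ₂ / 131 = 0.143 → ξ₂ = 9.366 lbmol/h.
Outlet amounts (n = n₀ + Σ ν·ξ):
  G: 131 − 2(57.51) = 15.98
  H: 0 + 1(57.51) − 2(9.366) = 38.78
  D: 0 + 2(9.366) = 18.73
Total out = 15.98 + 38.78 + 18.73 = 73.49 lbmol/h.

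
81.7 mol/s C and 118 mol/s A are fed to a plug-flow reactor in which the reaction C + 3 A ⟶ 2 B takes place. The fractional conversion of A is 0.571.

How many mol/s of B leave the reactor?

A reacted = 0.571 × 118 = 67.38 mol/s; ν_A = −3, so ξ = 67.38/3 = 22.46 mol/s.
Outlet amounts (n = n₀ + ν ξ):
  C: 81.7 − 1(22.46) = 59.24
  A: 118 − 3(22.46) = 50.62
  B: 0 + 2(22.46) = 44.92

44.9 mol/s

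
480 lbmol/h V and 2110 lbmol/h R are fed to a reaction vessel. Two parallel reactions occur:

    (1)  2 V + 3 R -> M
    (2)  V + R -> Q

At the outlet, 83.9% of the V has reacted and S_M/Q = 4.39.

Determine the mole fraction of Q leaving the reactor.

Conversion of V: V consumed = 0.839 × 480 = 402.7 lbmol/h = 2ξ₁ + 1ξ₂.
Selectivity: 1ξ₁ / (1ξ₂) = 4.39 → ξ₁ = 4.39 ξ₂.
Substitute: (2·4.39 + 1) ξ₂ = 402.7 → ξ₂ = 41.18 lbmol/h, ξ₁ = 180.8 lbmol/h.
Outlet amounts (n = n₀ + Σ ν·ξ):
  V: 480 − 2(180.8) − 1(41.18) = 77.28
  R: 2110 − 3(180.8) − 1(41.18) = 1527
  M: 0 + 1(180.8) = 180.8
  Q: 0 + 1(41.18) = 41.18
Total out = 1826 lbmol/h; y_Q = 41.18 / 1826 = 0.02255.

0.0226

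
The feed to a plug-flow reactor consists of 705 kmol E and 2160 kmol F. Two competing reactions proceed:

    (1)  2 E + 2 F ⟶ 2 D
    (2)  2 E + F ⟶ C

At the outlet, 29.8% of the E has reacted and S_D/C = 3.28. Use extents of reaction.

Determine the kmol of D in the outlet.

131 kmol

Conversion of E: E consumed = 0.298 × 705 = 210.1 kmol = 2ξ₁ + 2ξ₂.
Selectivity: 2ξ₁ / (1ξ₂) = 3.28 → ξ₁ = 1.64 ξ₂.
Substitute: (2·1.64 + 2) ξ₂ = 210.1 → ξ₂ = 39.79 kmol, ξ₁ = 65.26 kmol.
Outlet amounts (n = n₀ + Σ ν·ξ):
  E: 705 − 2(65.26) − 2(39.79) = 494.9
  F: 2160 − 2(65.26) − 1(39.79) = 1990
  D: 0 + 2(65.26) = 130.5
  C: 0 + 1(39.79) = 39.79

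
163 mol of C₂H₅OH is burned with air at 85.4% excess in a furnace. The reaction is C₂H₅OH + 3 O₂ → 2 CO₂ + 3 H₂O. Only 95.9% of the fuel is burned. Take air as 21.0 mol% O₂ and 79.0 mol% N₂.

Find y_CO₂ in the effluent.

0.0674

Stoichiometric O₂ = 3 × 163 = 489 mol; O₂ fed = 489 × 1.854 = 906.6 mol.
N₂ fed = 906.6 × 79/21 = 3411 mol.
Fuel reacted = 0.959 × 163 → ξ = 156.3 mol.
Outlet (n = n₀ + ν ξ):
  C₂H₅OH: 163 − 1(156.3) = 6.683
  O₂: 906.6 − 3(156.3) = 437.7
  N₂: 3411 (inert)
  CO₂: 0 + 2(156.3) = 312.6
  H₂O: 0 + 3(156.3) = 469
Total out = 4636 mol; y_CO₂ = 312.6 / 4636 = 0.06743.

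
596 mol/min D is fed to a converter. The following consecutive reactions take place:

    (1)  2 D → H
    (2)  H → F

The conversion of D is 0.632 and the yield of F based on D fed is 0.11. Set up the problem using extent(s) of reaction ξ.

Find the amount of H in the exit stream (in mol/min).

123 mol/min

Conversion of D: D consumed = 2ξ₁ = 0.632 × 596 → ξ₁ = 188.3 mol/min.
Yield of F: 1ξ₂ / 596 = 0.11 → ξ₂ = 65.56 mol/min.
Outlet amounts (n = n₀ + Σ ν·ξ):
  D: 596 − 2(188.3) = 219.3
  H: 0 + 1(188.3) − 1(65.56) = 122.8
  F: 0 + 1(65.56) = 65.56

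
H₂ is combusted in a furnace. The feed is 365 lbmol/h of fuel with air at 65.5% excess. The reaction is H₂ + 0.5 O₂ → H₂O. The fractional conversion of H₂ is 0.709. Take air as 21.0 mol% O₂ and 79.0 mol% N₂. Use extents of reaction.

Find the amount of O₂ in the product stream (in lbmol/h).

Stoichiometric O₂ = 0.5 × 365 = 182.5 lbmol/h; O₂ fed = 182.5 × 1.655 = 302 lbmol/h.
N₂ fed = 302 × 79/21 = 1136 lbmol/h.
Fuel reacted = 0.709 × 365 → ξ = 258.8 lbmol/h.
Outlet (n = n₀ + ν ξ):
  H₂: 365 − 1(258.8) = 106.2
  O₂: 302 − 0.5(258.8) = 172.6
  N₂: 1136 (inert)
  H₂O: 0 + 1(258.8) = 258.8

173 lbmol/h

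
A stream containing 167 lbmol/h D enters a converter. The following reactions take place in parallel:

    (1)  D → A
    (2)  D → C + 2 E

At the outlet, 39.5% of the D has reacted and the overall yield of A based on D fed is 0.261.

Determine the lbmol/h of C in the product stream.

Yield of A: 1ξ₁ / 167 = 0.261 → ξ₁ = 43.59 lbmol/h.
Conversion of D: 1ξ₁ + 1ξ₂ = 0.395 × 167 = 65.97 → ξ₂ = 22.38 lbmol/h.
Outlet amounts (n = n₀ + Σ ν·ξ):
  D: 167 − 1(43.59) − 1(22.38) = 101
  A: 0 + 1(43.59) = 43.59
  C: 0 + 1(22.38) = 22.38
  E: 0 + 2(22.38) = 44.76

22.4 lbmol/h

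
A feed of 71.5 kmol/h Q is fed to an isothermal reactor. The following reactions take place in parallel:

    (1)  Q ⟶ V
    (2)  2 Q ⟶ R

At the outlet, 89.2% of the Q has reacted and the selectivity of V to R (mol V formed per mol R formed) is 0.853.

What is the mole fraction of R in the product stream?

Conversion of Q: Q consumed = 0.892 × 71.5 = 63.78 kmol/h = 1ξ₁ + 2ξ₂.
Selectivity: 1ξ₁ / (1ξ₂) = 0.853 → ξ₁ = 0.853 ξ₂.
Substitute: (1·0.853 + 2) ξ₂ = 63.78 → ξ₂ = 22.35 kmol/h, ξ₁ = 19.07 kmol/h.
Outlet amounts (n = n₀ + Σ ν·ξ):
  Q: 71.5 − 1(19.07) − 2(22.35) = 7.722
  V: 0 + 1(19.07) = 19.07
  R: 0 + 1(22.35) = 22.35
Total out = 49.15 kmol/h; y_R = 22.35 / 49.15 = 0.4549.

0.455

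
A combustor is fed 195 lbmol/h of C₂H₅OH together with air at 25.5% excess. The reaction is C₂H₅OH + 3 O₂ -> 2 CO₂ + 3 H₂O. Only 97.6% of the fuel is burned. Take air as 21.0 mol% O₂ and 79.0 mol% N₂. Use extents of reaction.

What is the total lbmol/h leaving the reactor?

Stoichiometric O₂ = 3 × 195 = 585 lbmol/h; O₂ fed = 585 × 1.255 = 734.2 lbmol/h.
N₂ fed = 734.2 × 79/21 = 2762 lbmol/h.
Fuel reacted = 0.976 × 195 → ξ = 190.3 lbmol/h.
Outlet (n = n₀ + ν ξ):
  C₂H₅OH: 195 − 1(190.3) = 4.68
  O₂: 734.2 − 3(190.3) = 163.2
  N₂: 2762 (inert)
  CO₂: 0 + 2(190.3) = 380.6
  H₂O: 0 + 3(190.3) = 571
Total out = 4.68 + 163.2 + 2762 + 380.6 + 571 = 3881 lbmol/h.

3880 lbmol/h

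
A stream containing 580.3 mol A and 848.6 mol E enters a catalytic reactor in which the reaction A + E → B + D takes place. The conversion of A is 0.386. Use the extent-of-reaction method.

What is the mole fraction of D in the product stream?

A reacted = 0.386 × 580.3 = 224 mol; ν_A = −1, so ξ = 224/1 = 224 mol.
Outlet amounts (n = n₀ + ν ξ):
  A: 580.3 − 1(224) = 356.3
  E: 848.6 − 1(224) = 624.6
  B: 0 + 1(224) = 224
  D: 0 + 1(224) = 224
Total out = 1429 mol; y_D = 224 / 1429 = 0.1568.

0.157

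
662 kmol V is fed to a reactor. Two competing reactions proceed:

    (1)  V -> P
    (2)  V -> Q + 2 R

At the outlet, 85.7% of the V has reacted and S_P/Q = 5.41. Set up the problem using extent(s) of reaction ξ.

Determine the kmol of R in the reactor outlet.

177 kmol

Conversion of V: V consumed = 0.857 × 662 = 567.3 kmol = 1ξ₁ + 1ξ₂.
Selectivity: 1ξ₁ / (1ξ₂) = 5.41 → ξ₁ = 5.41 ξ₂.
Substitute: (1·5.41 + 1) ξ₂ = 567.3 → ξ₂ = 88.51 kmol, ξ₁ = 478.8 kmol.
Outlet amounts (n = n₀ + Σ ν·ξ):
  V: 662 − 1(478.8) − 1(88.51) = 94.67
  P: 0 + 1(478.8) = 478.8
  Q: 0 + 1(88.51) = 88.51
  R: 0 + 2(88.51) = 177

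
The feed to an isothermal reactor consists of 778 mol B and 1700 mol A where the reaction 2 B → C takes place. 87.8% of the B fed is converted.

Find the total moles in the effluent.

B reacted = 0.878 × 778 = 683.1 mol; ν_B = −2, so ξ = 683.1/2 = 341.5 mol.
Outlet amounts (n = n₀ + ν ξ):
  B: 778 − 2(341.5) = 94.92
  C: 0 + 1(341.5) = 341.5
  A: 1700 (inert)
Total out = 94.92 + 341.5 + 1700 = 2136 mol.

2140 mol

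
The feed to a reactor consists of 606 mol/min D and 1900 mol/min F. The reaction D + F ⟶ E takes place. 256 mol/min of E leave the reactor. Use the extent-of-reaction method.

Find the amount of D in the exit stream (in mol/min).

350 mol/min

For E: n = n₀ + 1ξ → 256 = 0 + 1ξ, giving ξ = 256 mol/min.
Outlet amounts (n = n₀ + ν ξ):
  D: 606 − 1(256) = 350
  F: 1900 − 1(256) = 1644
  E: 0 + 1(256) = 256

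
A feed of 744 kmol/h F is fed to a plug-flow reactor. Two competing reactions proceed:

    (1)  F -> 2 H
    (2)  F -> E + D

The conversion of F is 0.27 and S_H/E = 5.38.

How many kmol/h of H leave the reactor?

Conversion of F: F consumed = 0.27 × 744 = 200.9 kmol/h = 1ξ₁ + 1ξ₂.
Selectivity: 2ξ₁ / (1ξ₂) = 5.38 → ξ₁ = 2.69 ξ₂.
Substitute: (1·2.69 + 1) ξ₂ = 200.9 → ξ₂ = 54.44 kmol/h, ξ₁ = 146.4 kmol/h.
Outlet amounts (n = n₀ + Σ ν·ξ):
  F: 744 − 1(146.4) − 1(54.44) = 543.1
  H: 0 + 2(146.4) = 292.9
  E: 0 + 1(54.44) = 54.44
  D: 0 + 1(54.44) = 54.44

293 kmol/h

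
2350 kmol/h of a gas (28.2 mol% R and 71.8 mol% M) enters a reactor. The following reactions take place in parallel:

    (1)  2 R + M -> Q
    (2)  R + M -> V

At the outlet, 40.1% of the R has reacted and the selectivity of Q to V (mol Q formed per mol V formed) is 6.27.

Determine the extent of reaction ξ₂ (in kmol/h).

Conversion of R: R consumed = 0.401 × 662.7 = 265.7 kmol/h = 2ξ₁ + 1ξ₂.
Selectivity: 1ξ₁ / (1ξ₂) = 6.27 → ξ₁ = 6.27 ξ₂.
Substitute: (2·6.27 + 1) ξ₂ = 265.7 → ξ₂ = 19.63 kmol/h, ξ₁ = 123.1 kmol/h.
Outlet amounts (n = n₀ + Σ ν·ξ):
  R: 662.7 − 2(123.1) − 1(19.63) = 397
  M: 1687 − 1(123.1) − 1(19.63) = 1545
  Q: 0 + 1(123.1) = 123.1
  V: 0 + 1(19.63) = 19.63

ξ₂ = 19.6 kmol/h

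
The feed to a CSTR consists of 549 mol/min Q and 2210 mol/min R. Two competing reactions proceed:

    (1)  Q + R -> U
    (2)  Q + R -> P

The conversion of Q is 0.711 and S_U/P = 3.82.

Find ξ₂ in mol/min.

ξ₂ = 81 mol/min

Conversion of Q: Q consumed = 0.711 × 549 = 390.3 mol/min = 1ξ₁ + 1ξ₂.
Selectivity: 1ξ₁ / (1ξ₂) = 3.82 → ξ₁ = 3.82 ξ₂.
Substitute: (1·3.82 + 1) ξ₂ = 390.3 → ξ₂ = 80.98 mol/min, ξ₁ = 309.4 mol/min.
Outlet amounts (n = n₀ + Σ ν·ξ):
  Q: 549 − 1(309.4) − 1(80.98) = 158.7
  R: 2210 − 1(309.4) − 1(80.98) = 1820
  U: 0 + 1(309.4) = 309.4
  P: 0 + 1(80.98) = 80.98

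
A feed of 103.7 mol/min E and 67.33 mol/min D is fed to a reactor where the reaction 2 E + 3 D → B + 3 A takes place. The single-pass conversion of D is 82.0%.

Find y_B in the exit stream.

D reacted = 0.82 × 67.33 = 55.21 mol/min; ν_D = −3, so ξ = 55.21/3 = 18.4 mol/min.
Outlet amounts (n = n₀ + ν ξ):
  E: 103.7 − 2(18.4) = 66.89
  D: 67.33 − 3(18.4) = 12.12
  B: 0 + 1(18.4) = 18.4
  A: 0 + 3(18.4) = 55.21
Total out = 152.6 mol/min; y_B = 18.4 / 152.6 = 0.1206.

0.121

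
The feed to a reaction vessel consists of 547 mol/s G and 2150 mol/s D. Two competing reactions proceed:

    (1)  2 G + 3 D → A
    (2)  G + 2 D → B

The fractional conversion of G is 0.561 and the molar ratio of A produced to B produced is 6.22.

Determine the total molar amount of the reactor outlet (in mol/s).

2080 mol/s

Conversion of G: G consumed = 0.561 × 547 = 306.9 mol/s = 2ξ₁ + 1ξ₂.
Selectivity: 1ξ₁ / (1ξ₂) = 6.22 → ξ₁ = 6.22 ξ₂.
Substitute: (2·6.22 + 1) ξ₂ = 306.9 → ξ₂ = 22.83 mol/s, ξ₁ = 142 mol/s.
Outlet amounts (n = n₀ + Σ ν·ξ):
  G: 547 − 2(142) − 1(22.83) = 240.1
  D: 2150 − 3(142) − 2(22.83) = 1678
  A: 0 + 1(142) = 142
  B: 0 + 1(22.83) = 22.83
Total out = 240.1 + 1678 + 142 + 22.83 = 2083 mol/s.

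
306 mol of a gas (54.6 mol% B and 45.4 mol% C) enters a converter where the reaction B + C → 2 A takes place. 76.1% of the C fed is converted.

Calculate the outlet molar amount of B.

C reacted = 0.761 × 138.9 = 105.7 mol; ν_C = −1, so ξ = 105.7/1 = 105.7 mol.
Outlet amounts (n = n₀ + ν ξ):
  B: 167.1 − 1(105.7) = 61.35
  C: 138.9 − 1(105.7) = 33.2
  A: 0 + 2(105.7) = 211.4

61.4 mol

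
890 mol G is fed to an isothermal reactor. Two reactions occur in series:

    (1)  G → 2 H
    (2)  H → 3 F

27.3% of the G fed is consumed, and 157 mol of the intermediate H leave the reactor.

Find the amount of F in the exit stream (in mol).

987 mol

Conversion of G: G consumed = 1ξ₁ = 0.273 × 890 → ξ₁ = 243 mol.
H balance: n_H = 0 + 2ξ₁ − 1ξ₂ = 157 → ξ₂ = (2·243 − 157)/1 = 328.9 mol.
Outlet amounts (n = n₀ + Σ ν·ξ):
  G: 890 − 1(243) = 647
  H: 0 + 2(243) − 1(328.9) = 157
  F: 0 + 3(328.9) = 986.8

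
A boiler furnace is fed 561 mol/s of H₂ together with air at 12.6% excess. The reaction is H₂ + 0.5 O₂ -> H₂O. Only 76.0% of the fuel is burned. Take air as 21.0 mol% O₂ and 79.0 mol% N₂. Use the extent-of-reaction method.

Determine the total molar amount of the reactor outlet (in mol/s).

1850 mol/s

Stoichiometric O₂ = 0.5 × 561 = 280.5 mol/s; O₂ fed = 280.5 × 1.126 = 315.8 mol/s.
N₂ fed = 315.8 × 79/21 = 1188 mol/s.
Fuel reacted = 0.76 × 561 → ξ = 426.4 mol/s.
Outlet (n = n₀ + ν ξ):
  H₂: 561 − 1(426.4) = 134.6
  O₂: 315.8 − 0.5(426.4) = 102.7
  N₂: 1188 (inert)
  H₂O: 0 + 1(426.4) = 426.4
Total out = 134.6 + 102.7 + 1188 + 426.4 = 1852 mol/s.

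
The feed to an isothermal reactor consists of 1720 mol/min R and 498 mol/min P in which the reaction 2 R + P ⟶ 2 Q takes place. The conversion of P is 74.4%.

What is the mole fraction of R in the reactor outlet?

0.53

P reacted = 0.744 × 498 = 370.5 mol/min; ν_P = −1, so ξ = 370.5/1 = 370.5 mol/min.
Outlet amounts (n = n₀ + ν ξ):
  R: 1720 − 2(370.5) = 979
  P: 498 − 1(370.5) = 127.5
  Q: 0 + 2(370.5) = 741
Total out = 1847 mol/min; y_R = 979 / 1847 = 0.5299.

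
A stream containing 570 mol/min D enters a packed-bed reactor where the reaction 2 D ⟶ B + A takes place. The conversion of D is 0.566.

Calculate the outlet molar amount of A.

D reacted = 0.566 × 570 = 322.6 mol/min; ν_D = −2, so ξ = 322.6/2 = 161.3 mol/min.
Outlet amounts (n = n₀ + ν ξ):
  D: 570 − 2(161.3) = 247.4
  B: 0 + 1(161.3) = 161.3
  A: 0 + 1(161.3) = 161.3

161 mol/min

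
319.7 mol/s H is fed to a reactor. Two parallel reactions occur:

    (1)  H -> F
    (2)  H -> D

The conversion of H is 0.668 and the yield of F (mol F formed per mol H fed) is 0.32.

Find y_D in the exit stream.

Yield of F: 1ξ₁ / 319.7 = 0.32 → ξ₁ = 102.3 mol/s.
Conversion of H: 1ξ₁ + 1ξ₂ = 0.668 × 319.7 = 213.6 → ξ₂ = 111.3 mol/s.
Outlet amounts (n = n₀ + Σ ν·ξ):
  H: 319.7 − 1(102.3) − 1(111.3) = 106.1
  F: 0 + 1(102.3) = 102.3
  D: 0 + 1(111.3) = 111.3
Total out = 319.7 mol/s; y_D = 111.3 / 319.7 = 0.348.

0.348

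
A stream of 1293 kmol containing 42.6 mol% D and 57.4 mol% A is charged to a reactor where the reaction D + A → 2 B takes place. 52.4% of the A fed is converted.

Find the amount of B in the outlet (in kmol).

A reacted = 0.524 × 742.2 = 388.9 kmol; ν_A = −1, so ξ = 388.9/1 = 388.9 kmol.
Outlet amounts (n = n₀ + ν ξ):
  D: 550.8 − 1(388.9) = 161.9
  A: 742.2 − 1(388.9) = 353.3
  B: 0 + 2(388.9) = 777.8

778 kmol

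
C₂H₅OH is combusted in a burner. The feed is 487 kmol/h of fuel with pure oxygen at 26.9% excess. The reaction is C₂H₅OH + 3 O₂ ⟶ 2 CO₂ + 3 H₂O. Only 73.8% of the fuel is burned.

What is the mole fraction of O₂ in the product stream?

0.287

Stoichiometric O₂ = 3 × 487 = 1461 kmol/h; O₂ fed = 1461 × 1.269 = 1854 kmol/h.
Fuel reacted = 0.738 × 487 → ξ = 359.4 kmol/h.
Outlet (n = n₀ + ν ξ):
  C₂H₅OH: 487 − 1(359.4) = 127.6
  O₂: 1854 − 3(359.4) = 775.8
  CO₂: 0 + 2(359.4) = 718.8
  H₂O: 0 + 3(359.4) = 1078
Total out = 2700 kmol/h; y_O₂ = 775.8 / 2700 = 0.2873.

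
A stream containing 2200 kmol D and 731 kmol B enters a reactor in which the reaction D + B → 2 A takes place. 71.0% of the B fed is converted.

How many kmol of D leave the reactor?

1680 kmol

B reacted = 0.71 × 731 = 519 kmol; ν_B = −1, so ξ = 519/1 = 519 kmol.
Outlet amounts (n = n₀ + ν ξ):
  D: 2200 − 1(519) = 1681
  B: 731 − 1(519) = 212
  A: 0 + 2(519) = 1038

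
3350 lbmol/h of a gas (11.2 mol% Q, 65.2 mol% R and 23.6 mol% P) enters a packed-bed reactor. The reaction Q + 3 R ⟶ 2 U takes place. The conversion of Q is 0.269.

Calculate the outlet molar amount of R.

1880 lbmol/h

Q reacted = 0.269 × 375.2 = 100.9 lbmol/h; ν_Q = −1, so ξ = 100.9/1 = 100.9 lbmol/h.
Outlet amounts (n = n₀ + ν ξ):
  Q: 375.2 − 1(100.9) = 274.3
  R: 2184 − 3(100.9) = 1881
  U: 0 + 2(100.9) = 201.9
  P: 790.6 (inert)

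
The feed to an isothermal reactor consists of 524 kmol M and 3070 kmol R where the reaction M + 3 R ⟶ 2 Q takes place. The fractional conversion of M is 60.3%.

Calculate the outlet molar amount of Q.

632 kmol

M reacted = 0.603 × 524 = 316 kmol; ν_M = −1, so ξ = 316/1 = 316 kmol.
Outlet amounts (n = n₀ + ν ξ):
  M: 524 − 1(316) = 208
  R: 3070 − 3(316) = 2122
  Q: 0 + 2(316) = 631.9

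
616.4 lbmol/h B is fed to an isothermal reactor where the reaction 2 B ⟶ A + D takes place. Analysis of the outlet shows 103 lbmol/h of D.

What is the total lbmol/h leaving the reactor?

For D: n = n₀ + 1ξ → 103 = 0 + 1ξ, giving ξ = 103 lbmol/h.
Outlet amounts (n = n₀ + ν ξ):
  B: 616.4 − 2(103) = 410.4
  A: 0 + 1(103) = 103
  D: 0 + 1(103) = 103
Total out = 410.4 + 103 + 103 = 616.4 lbmol/h.

616 lbmol/h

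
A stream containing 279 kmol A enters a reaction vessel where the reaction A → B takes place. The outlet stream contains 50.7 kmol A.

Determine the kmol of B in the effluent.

For A: n = n₀ − 1ξ → 50.7 = 279 − 1ξ, giving ξ = 228.3 kmol.
Outlet amounts (n = n₀ + ν ξ):
  A: 279 − 1(228.3) = 50.7
  B: 0 + 1(228.3) = 228.3

228 kmol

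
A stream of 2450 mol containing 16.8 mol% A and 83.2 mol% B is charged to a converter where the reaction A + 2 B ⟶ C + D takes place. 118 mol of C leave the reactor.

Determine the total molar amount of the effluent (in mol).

2330 mol

For C: n = n₀ + 1ξ → 118 = 0 + 1ξ, giving ξ = 118 mol.
Outlet amounts (n = n₀ + ν ξ):
  A: 411.6 − 1(118) = 293.6
  B: 2038 − 2(118) = 1802
  C: 0 + 1(118) = 118
  D: 0 + 1(118) = 118
Total out = 293.6 + 1802 + 118 + 118 = 2332 mol.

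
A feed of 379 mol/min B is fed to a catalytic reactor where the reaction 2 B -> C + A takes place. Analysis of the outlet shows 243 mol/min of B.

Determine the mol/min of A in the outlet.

68 mol/min

For B: n = n₀ − 2ξ → 243 = 379 − 2ξ, giving ξ = 68 mol/min.
Outlet amounts (n = n₀ + ν ξ):
  B: 379 − 2(68) = 243
  C: 0 + 1(68) = 68
  A: 0 + 1(68) = 68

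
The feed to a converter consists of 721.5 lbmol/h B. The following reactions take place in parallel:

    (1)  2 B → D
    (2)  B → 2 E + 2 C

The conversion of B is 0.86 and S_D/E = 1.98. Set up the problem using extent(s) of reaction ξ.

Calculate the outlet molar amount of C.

139 lbmol/h

Conversion of B: B consumed = 0.86 × 721.5 = 620.5 lbmol/h = 2ξ₁ + 1ξ₂.
Selectivity: 1ξ₁ / (2ξ₂) = 1.98 → ξ₁ = 3.96 ξ₂.
Substitute: (2·3.96 + 1) ξ₂ = 620.5 → ξ₂ = 69.56 lbmol/h, ξ₁ = 275.5 lbmol/h.
Outlet amounts (n = n₀ + Σ ν·ξ):
  B: 721.5 − 2(275.5) − 1(69.56) = 101
  D: 0 + 1(275.5) = 275.5
  E: 0 + 2(69.56) = 139.1
  C: 0 + 2(69.56) = 139.1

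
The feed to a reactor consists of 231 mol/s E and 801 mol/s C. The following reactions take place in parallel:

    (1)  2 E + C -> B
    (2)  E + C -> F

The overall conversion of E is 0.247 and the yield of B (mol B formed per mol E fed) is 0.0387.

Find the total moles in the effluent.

975 mol/s

Yield of B: 1ξ₁ / 231 = 0.0387 → ξ₁ = 8.94 mol/s.
Conversion of E: 2ξ₁ + 1ξ₂ = 0.247 × 231 = 57.06 → ξ₂ = 39.18 mol/s.
Outlet amounts (n = n₀ + Σ ν·ξ):
  E: 231 − 2(8.94) − 1(39.18) = 173.9
  C: 801 − 1(8.94) − 1(39.18) = 752.9
  B: 0 + 1(8.94) = 8.94
  F: 0 + 1(39.18) = 39.18
Total out = 173.9 + 752.9 + 8.94 + 39.18 = 974.9 mol/s.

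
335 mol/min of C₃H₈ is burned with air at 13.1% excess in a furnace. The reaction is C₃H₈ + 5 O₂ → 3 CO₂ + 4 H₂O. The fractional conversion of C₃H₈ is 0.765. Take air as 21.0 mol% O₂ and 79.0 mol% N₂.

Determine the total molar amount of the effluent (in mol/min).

Stoichiometric O₂ = 5 × 335 = 1675 mol/min; O₂ fed = 1675 × 1.131 = 1894 mol/min.
N₂ fed = 1894 × 79/21 = 7127 mol/min.
Fuel reacted = 0.765 × 335 → ξ = 256.3 mol/min.
Outlet (n = n₀ + ν ξ):
  C₃H₈: 335 − 1(256.3) = 78.73
  O₂: 1894 − 5(256.3) = 613
  N₂: 7127 (inert)
  CO₂: 0 + 3(256.3) = 768.8
  H₂O: 0 + 4(256.3) = 1025
Total out = 78.73 + 613 + 7127 + 768.8 + 1025 = 9612 mol/min.

9610 mol/min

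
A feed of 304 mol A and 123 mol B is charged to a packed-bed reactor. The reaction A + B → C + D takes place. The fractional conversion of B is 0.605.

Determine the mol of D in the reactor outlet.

B reacted = 0.605 × 123 = 74.41 mol; ν_B = −1, so ξ = 74.41/1 = 74.41 mol.
Outlet amounts (n = n₀ + ν ξ):
  A: 304 − 1(74.41) = 229.6
  B: 123 − 1(74.41) = 48.59
  C: 0 + 1(74.41) = 74.41
  D: 0 + 1(74.41) = 74.41

74.4 mol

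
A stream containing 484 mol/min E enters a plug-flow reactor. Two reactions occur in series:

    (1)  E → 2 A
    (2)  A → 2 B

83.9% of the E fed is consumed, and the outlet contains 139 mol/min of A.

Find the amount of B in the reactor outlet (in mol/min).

1350 mol/min

Conversion of E: E consumed = 1ξ₁ = 0.839 × 484 → ξ₁ = 406.1 mol/min.
A balance: n_A = 0 + 2ξ₁ − 1ξ₂ = 139 → ξ₂ = (2·406.1 − 139)/1 = 673.2 mol/min.
Outlet amounts (n = n₀ + Σ ν·ξ):
  E: 484 − 1(406.1) = 77.92
  A: 0 + 2(406.1) − 1(673.2) = 139
  B: 0 + 2(673.2) = 1346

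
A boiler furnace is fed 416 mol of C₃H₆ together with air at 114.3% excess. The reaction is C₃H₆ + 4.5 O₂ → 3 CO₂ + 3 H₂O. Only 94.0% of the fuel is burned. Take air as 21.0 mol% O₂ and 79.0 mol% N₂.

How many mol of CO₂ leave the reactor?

1170 mol

Stoichiometric O₂ = 4.5 × 416 = 1872 mol; O₂ fed = 1872 × 2.143 = 4012 mol.
N₂ fed = 4012 × 79/21 = 15090 mol.
Fuel reacted = 0.94 × 416 → ξ = 391 mol.
Outlet (n = n₀ + ν ξ):
  C₃H₆: 416 − 1(391) = 24.96
  O₂: 4012 − 4.5(391) = 2252
  N₂: 15090 (inert)
  CO₂: 0 + 3(391) = 1173
  H₂O: 0 + 3(391) = 1173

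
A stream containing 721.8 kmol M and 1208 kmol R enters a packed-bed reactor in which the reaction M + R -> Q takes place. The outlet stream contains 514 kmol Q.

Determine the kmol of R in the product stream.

694 kmol

For Q: n = n₀ + 1ξ → 514 = 0 + 1ξ, giving ξ = 514 kmol.
Outlet amounts (n = n₀ + ν ξ):
  M: 721.8 − 1(514) = 207.8
  R: 1208 − 1(514) = 694
  Q: 0 + 1(514) = 514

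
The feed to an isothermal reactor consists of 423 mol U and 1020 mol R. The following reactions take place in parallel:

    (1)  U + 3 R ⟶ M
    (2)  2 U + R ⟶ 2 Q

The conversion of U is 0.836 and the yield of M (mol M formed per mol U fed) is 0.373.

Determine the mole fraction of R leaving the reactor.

0.515

Yield of M: 1ξ₁ / 423 = 0.373 → ξ₁ = 157.8 mol.
Conversion of U: 1ξ₁ + 2ξ₂ = 0.836 × 423 = 353.6 → ξ₂ = 97.92 mol.
Outlet amounts (n = n₀ + Σ ν·ξ):
  U: 423 − 1(157.8) − 2(97.92) = 69.37
  R: 1020 − 3(157.8) − 1(97.92) = 448.7
  M: 0 + 1(157.8) = 157.8
  Q: 0 + 2(97.92) = 195.8
Total out = 871.7 mol; y_R = 448.7 / 871.7 = 0.5148.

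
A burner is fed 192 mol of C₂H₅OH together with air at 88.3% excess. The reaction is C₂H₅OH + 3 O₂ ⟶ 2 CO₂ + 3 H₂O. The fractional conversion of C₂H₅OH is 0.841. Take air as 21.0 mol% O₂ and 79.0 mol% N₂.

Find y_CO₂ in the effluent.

0.0585

Stoichiometric O₂ = 3 × 192 = 576 mol; O₂ fed = 576 × 1.883 = 1085 mol.
N₂ fed = 1085 × 79/21 = 4080 mol.
Fuel reacted = 0.841 × 192 → ξ = 161.5 mol.
Outlet (n = n₀ + ν ξ):
  C₂H₅OH: 192 − 1(161.5) = 30.53
  O₂: 1085 − 3(161.5) = 600.2
  N₂: 4080 (inert)
  CO₂: 0 + 2(161.5) = 322.9
  H₂O: 0 + 3(161.5) = 484.4
Total out = 5518 mol; y_CO₂ = 322.9 / 5518 = 0.05852.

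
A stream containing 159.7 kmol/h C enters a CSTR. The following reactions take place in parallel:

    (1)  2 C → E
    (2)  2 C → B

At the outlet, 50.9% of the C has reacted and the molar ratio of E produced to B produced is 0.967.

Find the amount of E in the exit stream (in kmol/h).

Conversion of C: C consumed = 0.509 × 159.7 = 81.29 kmol/h = 2ξ₁ + 2ξ₂.
Selectivity: 1ξ₁ / (1ξ₂) = 0.967 → ξ₁ = 0.967 ξ₂.
Substitute: (2·0.967 + 2) ξ₂ = 81.29 → ξ₂ = 20.66 kmol/h, ξ₁ = 19.98 kmol/h.
Outlet amounts (n = n₀ + Σ ν·ξ):
  C: 159.7 − 2(19.98) − 2(20.66) = 78.41
  E: 0 + 1(19.98) = 19.98
  B: 0 + 1(20.66) = 20.66

20 kmol/h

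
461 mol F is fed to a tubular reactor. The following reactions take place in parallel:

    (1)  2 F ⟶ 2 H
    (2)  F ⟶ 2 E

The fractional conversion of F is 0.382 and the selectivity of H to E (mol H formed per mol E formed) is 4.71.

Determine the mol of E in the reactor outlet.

33.8 mol

Conversion of F: F consumed = 0.382 × 461 = 176.1 mol = 2ξ₁ + 1ξ₂.
Selectivity: 2ξ₁ / (2ξ₂) = 4.71 → ξ₁ = 4.71 ξ₂.
Substitute: (2·4.71 + 1) ξ₂ = 176.1 → ξ₂ = 16.9 mol, ξ₁ = 79.6 mol.
Outlet amounts (n = n₀ + Σ ν·ξ):
  F: 461 − 2(79.6) − 1(16.9) = 284.9
  H: 0 + 2(79.6) = 159.2
  E: 0 + 2(16.9) = 33.8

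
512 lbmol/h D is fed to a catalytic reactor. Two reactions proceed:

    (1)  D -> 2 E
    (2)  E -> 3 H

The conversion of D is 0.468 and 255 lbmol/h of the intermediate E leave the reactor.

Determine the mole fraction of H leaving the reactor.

0.561

Conversion of D: D consumed = 1ξ₁ = 0.468 × 512 → ξ₁ = 239.6 lbmol/h.
E balance: n_E = 0 + 2ξ₁ − 1ξ₂ = 255 → ξ₂ = (2·239.6 − 255)/1 = 224.2 lbmol/h.
Outlet amounts (n = n₀ + Σ ν·ξ):
  D: 512 − 1(239.6) = 272.4
  E: 0 + 2(239.6) − 1(224.2) = 255
  H: 0 + 3(224.2) = 672.7
Total out = 1200 lbmol/h; y_H = 672.7 / 1200 = 0.5605.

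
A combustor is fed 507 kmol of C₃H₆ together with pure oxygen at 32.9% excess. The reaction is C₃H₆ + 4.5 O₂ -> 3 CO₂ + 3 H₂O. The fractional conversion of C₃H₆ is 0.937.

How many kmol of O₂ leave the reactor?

Stoichiometric O₂ = 4.5 × 507 = 2282 kmol; O₂ fed = 2282 × 1.329 = 3032 kmol.
Fuel reacted = 0.937 × 507 → ξ = 475.1 kmol.
Outlet (n = n₀ + ν ξ):
  C₃H₆: 507 − 1(475.1) = 31.94
  O₂: 3032 − 4.5(475.1) = 894.3
  CO₂: 0 + 3(475.1) = 1425
  H₂O: 0 + 3(475.1) = 1425

894 kmol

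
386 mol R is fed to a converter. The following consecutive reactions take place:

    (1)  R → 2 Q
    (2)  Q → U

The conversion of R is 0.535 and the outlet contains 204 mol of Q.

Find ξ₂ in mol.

ξ₂ = 209 mol

Conversion of R: R consumed = 1ξ₁ = 0.535 × 386 → ξ₁ = 206.5 mol.
Q balance: n_Q = 0 + 2ξ₁ − 1ξ₂ = 204 → ξ₂ = (2·206.5 − 204)/1 = 209 mol.
Outlet amounts (n = n₀ + Σ ν·ξ):
  R: 386 − 1(206.5) = 179.5
  Q: 0 + 2(206.5) − 1(209) = 204
  U: 0 + 1(209) = 209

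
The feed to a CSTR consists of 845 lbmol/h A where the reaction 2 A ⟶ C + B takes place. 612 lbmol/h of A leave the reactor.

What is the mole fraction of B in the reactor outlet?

For A: n = n₀ − 2ξ → 612 = 845 − 2ξ, giving ξ = 116.5 lbmol/h.
Outlet amounts (n = n₀ + ν ξ):
  A: 845 − 2(116.5) = 612
  C: 0 + 1(116.5) = 116.5
  B: 0 + 1(116.5) = 116.5
Total out = 845 lbmol/h; y_B = 116.5 / 845 = 0.1379.

0.138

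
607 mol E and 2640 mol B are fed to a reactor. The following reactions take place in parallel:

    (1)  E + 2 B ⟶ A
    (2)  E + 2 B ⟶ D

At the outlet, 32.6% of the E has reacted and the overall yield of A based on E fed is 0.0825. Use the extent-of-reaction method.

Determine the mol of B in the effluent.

2240 mol

Yield of A: 1ξ₁ / 607 = 0.0825 → ξ₁ = 50.08 mol.
Conversion of E: 1ξ₁ + 1ξ₂ = 0.326 × 607 = 197.9 → ξ₂ = 147.8 mol.
Outlet amounts (n = n₀ + Σ ν·ξ):
  E: 607 − 1(50.08) − 1(147.8) = 409.1
  B: 2640 − 2(50.08) − 2(147.8) = 2244
  A: 0 + 1(50.08) = 50.08
  D: 0 + 1(147.8) = 147.8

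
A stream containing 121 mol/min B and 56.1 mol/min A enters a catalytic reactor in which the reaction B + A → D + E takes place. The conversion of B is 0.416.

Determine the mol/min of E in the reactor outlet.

B reacted = 0.416 × 121 = 50.34 mol/min; ν_B = −1, so ξ = 50.34/1 = 50.34 mol/min.
Outlet amounts (n = n₀ + ν ξ):
  B: 121 − 1(50.34) = 70.66
  A: 56.1 − 1(50.34) = 5.764
  D: 0 + 1(50.34) = 50.34
  E: 0 + 1(50.34) = 50.34

50.3 mol/min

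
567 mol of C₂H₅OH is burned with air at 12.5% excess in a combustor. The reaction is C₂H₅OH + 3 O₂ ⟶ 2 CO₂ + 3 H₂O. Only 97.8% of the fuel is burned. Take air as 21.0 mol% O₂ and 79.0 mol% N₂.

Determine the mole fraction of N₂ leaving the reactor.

0.703

Stoichiometric O₂ = 3 × 567 = 1701 mol; O₂ fed = 1701 × 1.125 = 1914 mol.
N₂ fed = 1914 × 79/21 = 7199 mol.
Fuel reacted = 0.978 × 567 → ξ = 554.5 mol.
Outlet (n = n₀ + ν ξ):
  C₂H₅OH: 567 − 1(554.5) = 12.47
  O₂: 1914 − 3(554.5) = 250
  N₂: 7199 (inert)
  CO₂: 0 + 2(554.5) = 1109
  H₂O: 0 + 3(554.5) = 1664
Total out = 10230 mol; y_N₂ = 7199 / 10230 = 0.7034.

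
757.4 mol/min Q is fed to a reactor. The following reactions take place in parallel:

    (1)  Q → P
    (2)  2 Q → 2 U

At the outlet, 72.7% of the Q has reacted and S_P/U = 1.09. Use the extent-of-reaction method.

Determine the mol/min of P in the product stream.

Conversion of Q: Q consumed = 0.727 × 757.4 = 550.6 mol/min = 1ξ₁ + 2ξ₂.
Selectivity: 1ξ₁ / (2ξ₂) = 1.09 → ξ₁ = 2.18 ξ₂.
Substitute: (1·2.18 + 2) ξ₂ = 550.6 → ξ₂ = 131.7 mol/min, ξ₁ = 287.2 mol/min.
Outlet amounts (n = n₀ + Σ ν·ξ):
  Q: 757.4 − 1(287.2) − 2(131.7) = 206.8
  P: 0 + 1(287.2) = 287.2
  U: 0 + 2(131.7) = 263.5

287 mol/min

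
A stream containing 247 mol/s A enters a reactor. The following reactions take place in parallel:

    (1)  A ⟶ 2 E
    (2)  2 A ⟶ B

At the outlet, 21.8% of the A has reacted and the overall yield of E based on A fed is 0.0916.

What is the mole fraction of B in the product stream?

0.0897

Yield of E: 2ξ₁ / 247 = 0.0916 → ξ₁ = 11.31 mol/s.
Conversion of A: 1ξ₁ + 2ξ₂ = 0.218 × 247 = 53.85 → ξ₂ = 21.27 mol/s.
Outlet amounts (n = n₀ + Σ ν·ξ):
  A: 247 − 1(11.31) − 2(21.27) = 193.2
  E: 0 + 2(11.31) = 22.63
  B: 0 + 1(21.27) = 21.27
Total out = 237 mol/s; y_B = 21.27 / 237 = 0.08972.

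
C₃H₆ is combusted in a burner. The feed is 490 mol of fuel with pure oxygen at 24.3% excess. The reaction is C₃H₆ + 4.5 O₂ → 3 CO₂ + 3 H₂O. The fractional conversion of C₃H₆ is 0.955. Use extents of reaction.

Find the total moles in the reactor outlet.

Stoichiometric O₂ = 4.5 × 490 = 2205 mol; O₂ fed = 2205 × 1.243 = 2741 mol.
Fuel reacted = 0.955 × 490 → ξ = 467.9 mol.
Outlet (n = n₀ + ν ξ):
  C₃H₆: 490 − 1(467.9) = 22.05
  O₂: 2741 − 4.5(467.9) = 635
  CO₂: 0 + 3(467.9) = 1404
  H₂O: 0 + 3(467.9) = 1404
Total out = 22.05 + 635 + 1404 + 1404 = 3465 mol.

3460 mol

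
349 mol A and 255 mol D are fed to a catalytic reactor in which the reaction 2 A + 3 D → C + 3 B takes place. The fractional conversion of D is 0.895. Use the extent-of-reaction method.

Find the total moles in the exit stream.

D reacted = 0.895 × 255 = 228.2 mol; ν_D = −3, so ξ = 228.2/3 = 76.08 mol.
Outlet amounts (n = n₀ + ν ξ):
  A: 349 − 2(76.08) = 196.8
  D: 255 − 3(76.08) = 26.77
  C: 0 + 1(76.08) = 76.08
  B: 0 + 3(76.08) = 228.2
Total out = 196.8 + 26.77 + 76.08 + 228.2 = 527.9 mol.

528 mol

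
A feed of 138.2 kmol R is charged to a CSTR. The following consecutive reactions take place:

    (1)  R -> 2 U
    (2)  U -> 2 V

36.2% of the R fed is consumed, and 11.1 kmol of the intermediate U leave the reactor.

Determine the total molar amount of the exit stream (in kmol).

Conversion of R: R consumed = 1ξ₁ = 0.362 × 138.2 → ξ₁ = 50.03 kmol.
U balance: n_U = 0 + 2ξ₁ − 1ξ₂ = 11.1 → ξ₂ = (2·50.03 − 11.1)/1 = 88.96 kmol.
Outlet amounts (n = n₀ + Σ ν·ξ):
  R: 138.2 − 1(50.03) = 88.17
  U: 0 + 2(50.03) − 1(88.96) = 11.1
  V: 0 + 2(88.96) = 177.9
Total out = 88.17 + 11.1 + 177.9 = 277.2 kmol.

277 kmol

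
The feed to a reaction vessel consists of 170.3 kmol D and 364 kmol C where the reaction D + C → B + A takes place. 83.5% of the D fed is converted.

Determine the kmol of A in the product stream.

D reacted = 0.835 × 170.3 = 142.2 kmol; ν_D = −1, so ξ = 142.2/1 = 142.2 kmol.
Outlet amounts (n = n₀ + ν ξ):
  D: 170.3 − 1(142.2) = 28.1
  C: 364 − 1(142.2) = 221.8
  B: 0 + 1(142.2) = 142.2
  A: 0 + 1(142.2) = 142.2

142 kmol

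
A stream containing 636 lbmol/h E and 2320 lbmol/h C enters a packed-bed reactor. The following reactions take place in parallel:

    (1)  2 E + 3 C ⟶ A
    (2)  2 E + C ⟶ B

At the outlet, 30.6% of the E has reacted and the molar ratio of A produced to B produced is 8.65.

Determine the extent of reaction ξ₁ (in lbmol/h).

Conversion of E: E consumed = 0.306 × 636 = 194.6 lbmol/h = 2ξ₁ + 2ξ₂.
Selectivity: 1ξ₁ / (1ξ₂) = 8.65 → ξ₁ = 8.65 ξ₂.
Substitute: (2·8.65 + 2) ξ₂ = 194.6 → ξ₂ = 10.08 lbmol/h, ξ₁ = 87.22 lbmol/h.
Outlet amounts (n = n₀ + Σ ν·ξ):
  E: 636 − 2(87.22) − 2(10.08) = 441.4
  C: 2320 − 3(87.22) − 1(10.08) = 2048
  A: 0 + 1(87.22) = 87.22
  B: 0 + 1(10.08) = 10.08

ξ₁ = 87.2 lbmol/h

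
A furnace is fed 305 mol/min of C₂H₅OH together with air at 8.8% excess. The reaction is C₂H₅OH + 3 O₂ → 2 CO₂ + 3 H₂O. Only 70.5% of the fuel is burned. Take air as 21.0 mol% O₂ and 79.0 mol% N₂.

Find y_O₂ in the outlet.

Stoichiometric O₂ = 3 × 305 = 915 mol/min; O₂ fed = 915 × 1.088 = 995.5 mol/min.
N₂ fed = 995.5 × 79/21 = 3745 mol/min.
Fuel reacted = 0.705 × 305 → ξ = 215 mol/min.
Outlet (n = n₀ + ν ξ):
  C₂H₅OH: 305 − 1(215) = 89.98
  O₂: 995.5 − 3(215) = 350.4
  N₂: 3745 (inert)
  CO₂: 0 + 2(215) = 430
  H₂O: 0 + 3(215) = 645.1
Total out = 5261 mol/min; y_O₂ = 350.4 / 5261 = 0.06662.

0.0666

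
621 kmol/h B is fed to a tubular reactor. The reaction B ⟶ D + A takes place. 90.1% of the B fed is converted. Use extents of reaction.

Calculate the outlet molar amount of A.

B reacted = 0.901 × 621 = 559.5 kmol/h; ν_B = −1, so ξ = 559.5/1 = 559.5 kmol/h.
Outlet amounts (n = n₀ + ν ξ):
  B: 621 − 1(559.5) = 61.48
  D: 0 + 1(559.5) = 559.5
  A: 0 + 1(559.5) = 559.5

560 kmol/h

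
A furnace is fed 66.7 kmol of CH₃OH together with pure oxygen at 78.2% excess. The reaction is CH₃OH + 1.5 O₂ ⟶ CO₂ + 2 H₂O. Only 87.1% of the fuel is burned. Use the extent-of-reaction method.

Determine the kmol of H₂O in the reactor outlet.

Stoichiometric O₂ = 1.5 × 66.7 = 100.1 kmol; O₂ fed = 100.1 × 1.782 = 178.3 kmol.
Fuel reacted = 0.871 × 66.7 → ξ = 58.1 kmol.
Outlet (n = n₀ + ν ξ):
  CH₃OH: 66.7 − 1(58.1) = 8.604
  O₂: 178.3 − 1.5(58.1) = 91.15
  CO₂: 0 + 1(58.1) = 58.1
  H₂O: 0 + 2(58.1) = 116.2

116 kmol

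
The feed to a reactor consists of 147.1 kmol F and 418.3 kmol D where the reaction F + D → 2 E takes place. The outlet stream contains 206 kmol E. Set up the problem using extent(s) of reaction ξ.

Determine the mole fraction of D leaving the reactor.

0.558

For E: n = n₀ + 2ξ → 206 = 0 + 2ξ, giving ξ = 103 kmol.
Outlet amounts (n = n₀ + ν ξ):
  F: 147.1 − 1(103) = 44.1
  D: 418.3 − 1(103) = 315.3
  E: 0 + 2(103) = 206
Total out = 565.4 kmol; y_D = 315.3 / 565.4 = 0.5577.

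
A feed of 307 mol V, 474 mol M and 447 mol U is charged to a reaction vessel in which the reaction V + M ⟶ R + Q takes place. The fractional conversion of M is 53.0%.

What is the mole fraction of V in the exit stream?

0.0454

M reacted = 0.53 × 474 = 251.2 mol; ν_M = −1, so ξ = 251.2/1 = 251.2 mol.
Outlet amounts (n = n₀ + ν ξ):
  V: 307 − 1(251.2) = 55.78
  M: 474 − 1(251.2) = 222.8
  R: 0 + 1(251.2) = 251.2
  Q: 0 + 1(251.2) = 251.2
  U: 447 (inert)
Total out = 1228 mol; y_V = 55.78 / 1228 = 0.04542.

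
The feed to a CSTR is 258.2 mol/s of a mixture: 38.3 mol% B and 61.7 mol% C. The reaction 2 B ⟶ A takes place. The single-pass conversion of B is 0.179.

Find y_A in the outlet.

B reacted = 0.179 × 98.89 = 17.7 mol/s; ν_B = −2, so ξ = 17.7/2 = 8.851 mol/s.
Outlet amounts (n = n₀ + ν ξ):
  B: 98.89 − 2(8.851) = 81.19
  A: 0 + 1(8.851) = 8.851
  C: 159.3 (inert)
Total out = 249.3 mol/s; y_A = 8.851 / 249.3 = 0.0355.

0.0355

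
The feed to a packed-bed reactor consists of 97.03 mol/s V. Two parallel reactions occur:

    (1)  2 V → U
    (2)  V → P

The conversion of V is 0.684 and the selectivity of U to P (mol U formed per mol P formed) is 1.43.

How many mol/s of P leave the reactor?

17.2 mol/s

Conversion of V: V consumed = 0.684 × 97.03 = 66.37 mol/s = 2ξ₁ + 1ξ₂.
Selectivity: 1ξ₁ / (1ξ₂) = 1.43 → ξ₁ = 1.43 ξ₂.
Substitute: (2·1.43 + 1) ξ₂ = 66.37 → ξ₂ = 17.19 mol/s, ξ₁ = 24.59 mol/s.
Outlet amounts (n = n₀ + Σ ν·ξ):
  V: 97.03 − 2(24.59) − 1(17.19) = 30.66
  U: 0 + 1(24.59) = 24.59
  P: 0 + 1(17.19) = 17.19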